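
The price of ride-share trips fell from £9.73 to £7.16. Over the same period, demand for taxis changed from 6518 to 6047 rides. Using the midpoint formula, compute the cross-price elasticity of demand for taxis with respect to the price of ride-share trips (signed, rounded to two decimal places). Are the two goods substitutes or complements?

0.25; substitutes

%ΔQ_{taxis} = (6047 − 6518)/avg = -471/6282.5 = -0.074970…
%ΔP_{ride-share trips} = (7.16 − 9.73)/avg = -2.57/8.445 = -0.304322…
E_cross = (-471/6282.5) / (-2.57/8.445) = 0.2463…
E_cross > 0 ⇒ the goods are substitutes.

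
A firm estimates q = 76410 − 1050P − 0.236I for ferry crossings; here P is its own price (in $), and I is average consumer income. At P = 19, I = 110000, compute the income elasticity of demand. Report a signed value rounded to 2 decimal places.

At the given values, q = 76410 − 1050(19) − 0.236(110000) = 30500.
∂q/∂I = -0.236.
E = (-0.236) × (110000/30500) = -0.8511…

-0.85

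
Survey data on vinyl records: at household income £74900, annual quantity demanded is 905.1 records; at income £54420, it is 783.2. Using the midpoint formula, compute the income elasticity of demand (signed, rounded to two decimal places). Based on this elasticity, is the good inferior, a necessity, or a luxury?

0.46; necessity

%ΔQ = (783.2 − 905.1)/[( 905.1 + 783.2)/2] = -121.9/844.15 = -0.144405…
%ΔIncome = (54420 − 74900)/[( 74900 + 54420)/2] = -20480/64660 = -0.316733…
E_income = (-121.9/844.15) / (-20480/64660) = 0.4559…
0 < E_income < 1 ⇒ normal good, necessity.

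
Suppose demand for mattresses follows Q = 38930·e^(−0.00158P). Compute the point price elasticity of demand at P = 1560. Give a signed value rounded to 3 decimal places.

dQ/dP = −0.00158·Q = -5.22989. At P = 1560, Q = 3310.06.
Ed = (dQ/dP)·(P/Q) = (-5.22989) × (1560/3310.06) = -2.4648

-2.465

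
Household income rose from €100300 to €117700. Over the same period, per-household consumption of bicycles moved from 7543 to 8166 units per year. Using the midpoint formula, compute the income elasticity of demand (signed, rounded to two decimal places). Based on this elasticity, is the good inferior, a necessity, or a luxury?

%ΔQ = (8166 − 7543)/[( 7543 + 8166)/2] = 623/7854.5 = 0.079317…
%ΔIncome = (117700 − 100300)/[( 100300 + 117700)/2] = 17400/109000 = 0.159633…
E_income = (623/7854.5) / (17400/109000) = 0.4968…
0 < E_income < 1 ⇒ normal good, necessity.

0.50; necessity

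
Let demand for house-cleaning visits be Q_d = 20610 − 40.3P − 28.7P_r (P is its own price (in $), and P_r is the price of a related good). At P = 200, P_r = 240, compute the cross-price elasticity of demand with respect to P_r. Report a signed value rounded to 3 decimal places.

At the given values, Q_d = 20610 − 40.3(200) − 28.7(240) = 5662.
∂Q_d/∂P_r = -28.7.
E = (-28.7) × (240/5662) = -1.21653…

-1.217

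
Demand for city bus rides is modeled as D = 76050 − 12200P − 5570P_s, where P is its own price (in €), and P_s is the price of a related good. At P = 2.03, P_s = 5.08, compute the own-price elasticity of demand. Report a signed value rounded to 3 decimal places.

At the given values, D = 76050 − 12200(2.03) − 5570(5.08) = 22988.4.
∂D/∂P = −12200.
E = (-12200) × (2.03/22988.4) = -1.07732…

-1.077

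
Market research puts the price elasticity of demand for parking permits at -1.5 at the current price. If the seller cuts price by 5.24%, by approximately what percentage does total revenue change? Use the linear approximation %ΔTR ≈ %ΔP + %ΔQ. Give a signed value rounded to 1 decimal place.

%ΔQ ≈ Ed × %ΔP = (-1.5) × (-5.24%) = +7.8600%
%ΔTR ≈ %ΔP + %ΔQ = (-5.24%) + (+7.8600%) = +2.6200%

+2.6%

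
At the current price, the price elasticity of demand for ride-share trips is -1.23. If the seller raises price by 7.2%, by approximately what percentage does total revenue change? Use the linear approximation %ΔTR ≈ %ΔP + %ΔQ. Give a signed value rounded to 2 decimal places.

-1.66%

%ΔQ ≈ Ed × %ΔP = (-1.23) × (+7.2%) = -8.8560%
%ΔTR ≈ %ΔP + %ΔQ = (+7.2%) + (-8.8560%) = -1.6560%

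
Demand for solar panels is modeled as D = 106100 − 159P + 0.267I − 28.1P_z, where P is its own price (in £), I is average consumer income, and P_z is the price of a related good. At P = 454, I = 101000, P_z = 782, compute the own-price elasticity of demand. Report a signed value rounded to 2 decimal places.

At the given values, D = 106100 − 159(454) + 0.267(101000) − 28.1(782) = 38906.8.
∂D/∂P = −159.
E = (-159) × (454/38906.8) = -1.8553…

-1.86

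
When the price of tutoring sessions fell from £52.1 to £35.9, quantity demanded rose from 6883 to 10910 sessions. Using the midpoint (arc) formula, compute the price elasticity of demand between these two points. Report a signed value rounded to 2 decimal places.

%ΔQ = (10910 − 6883) / [(6883 + 10910)/2] = 4027/8896.5 = 0.452649…
%ΔP = (35.9 − 52.1) / [(52.1 + 35.9)/2] = -16.2/44 = -0.368181…
Arc Ed = %ΔQ / %ΔP = (4027/8896.5) / (-16.2/44) = -1.2294…

-1.23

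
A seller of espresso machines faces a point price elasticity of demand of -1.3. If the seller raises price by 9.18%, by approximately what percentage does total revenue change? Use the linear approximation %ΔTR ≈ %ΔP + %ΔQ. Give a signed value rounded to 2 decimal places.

%ΔQ ≈ Ed × %ΔP = (-1.3) × (+9.18%) = -11.9340%
%ΔTR ≈ %ΔP + %ΔQ = (+9.18%) + (-11.9340%) = -2.7540%

-2.75%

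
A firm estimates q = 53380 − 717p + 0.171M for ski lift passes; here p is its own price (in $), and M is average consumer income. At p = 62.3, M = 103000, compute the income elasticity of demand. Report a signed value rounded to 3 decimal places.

At the given values, q = 53380 − 717(62.3) + 0.171(103000) = 26323.9.
∂q/∂M = 0.171.
E = (0.171) × (103000/26323.9) = 0.66908…

0.669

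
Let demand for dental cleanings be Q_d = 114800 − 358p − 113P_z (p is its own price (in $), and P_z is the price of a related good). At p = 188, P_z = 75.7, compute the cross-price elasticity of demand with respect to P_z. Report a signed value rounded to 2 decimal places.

-0.22

At the given values, Q_d = 114800 − 358(188) − 113(75.7) = 38941.9.
∂Q_d/∂P_z = -113.
E = (-113) × (75.7/38941.9) = -0.2196…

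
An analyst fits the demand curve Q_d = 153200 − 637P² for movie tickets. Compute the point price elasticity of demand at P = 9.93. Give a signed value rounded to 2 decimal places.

dQ_d/dP = −2·637·P = -12650.82. At P = 9.93, Q_d = 90388.6787.
Ed = (dQ_d/dP)·(P/Q_d) = (-12650.82) × (9.93/90388.6787) = -1.3898…

-1.39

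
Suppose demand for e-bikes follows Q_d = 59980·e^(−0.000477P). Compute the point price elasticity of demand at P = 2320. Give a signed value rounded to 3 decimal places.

-1.107

dQ_d/dP = −0.000477·Q_d = -9.46057. At P = 2320, Q_d = 19833.5.
Ed = (dQ_d/dP)·(P/Q_d) = (-9.46057) × (2320/19833.5) = -1.10664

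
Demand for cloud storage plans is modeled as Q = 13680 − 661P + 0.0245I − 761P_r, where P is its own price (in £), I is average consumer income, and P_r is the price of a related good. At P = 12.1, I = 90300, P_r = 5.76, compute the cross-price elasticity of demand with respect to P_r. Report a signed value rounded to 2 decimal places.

-1.25

At the given values, Q = 13680 − 661(12.1) + 0.0245(90300) − 761(5.76) = 3510.89.
∂Q/∂P_r = -761.
E = (-761) × (5.76/3510.89) = -1.2485…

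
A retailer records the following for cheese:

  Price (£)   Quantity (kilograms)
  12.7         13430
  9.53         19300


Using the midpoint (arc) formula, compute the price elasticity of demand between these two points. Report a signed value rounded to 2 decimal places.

-1.26

%ΔQ = (19300 − 13430) / [(13430 + 19300)/2] = 5870/16365 = 0.358692…
%ΔP = (9.53 − 12.7) / [(12.7 + 9.53)/2] = -3.17/11.115 = -0.285200…
Arc Ed = %ΔQ / %ΔP = (5870/16365) / (-3.17/11.115) = -1.2576…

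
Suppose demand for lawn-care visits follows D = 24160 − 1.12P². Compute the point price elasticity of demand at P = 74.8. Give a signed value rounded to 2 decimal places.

dD/dP = −2·1.12·P = -167.552. At P = 74.8, D = 17893.5552.
Ed = (dD/dP)·(P/D) = (-167.552) × (74.8/17893.5552) = -0.7004…

-0.70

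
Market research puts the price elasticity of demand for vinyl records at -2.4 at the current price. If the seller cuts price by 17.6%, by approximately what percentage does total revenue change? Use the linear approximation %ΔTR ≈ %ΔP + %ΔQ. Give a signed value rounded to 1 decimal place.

+24.6%

%ΔQ ≈ Ed × %ΔP = (-2.4) × (-17.6%) = +42.2400%
%ΔTR ≈ %ΔP + %ΔQ = (-17.6%) + (+42.2400%) = +24.6400%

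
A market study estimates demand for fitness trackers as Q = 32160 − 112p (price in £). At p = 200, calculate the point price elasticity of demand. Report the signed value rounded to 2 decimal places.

-2.30

dQ/dp = −112. At p = 200, Q = 32160 − 112(200) = 9760.
Ed = (dQ/dp)·(p/Q) = −112 × (200/9760) = -2.2950…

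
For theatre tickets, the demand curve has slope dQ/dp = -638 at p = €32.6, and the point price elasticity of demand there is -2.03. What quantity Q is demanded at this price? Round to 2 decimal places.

10245.71

Ed = (dQ/dp)·(p/Q) ⇒ Q = (dQ/dp)·p/Ed = (-638)·32.6/(-2.03) = 10245.7142…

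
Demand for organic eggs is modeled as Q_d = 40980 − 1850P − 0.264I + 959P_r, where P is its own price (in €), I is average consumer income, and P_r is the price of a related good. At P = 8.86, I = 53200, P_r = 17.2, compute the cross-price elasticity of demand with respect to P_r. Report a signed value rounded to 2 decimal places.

At the given values, Q_d = 40980 − 1850(8.86) − 0.264(53200) + 959(17.2) = 27039.
∂Q_d/∂P_r = 959.
E = (959) × (17.2/27039) = 0.6100…

0.61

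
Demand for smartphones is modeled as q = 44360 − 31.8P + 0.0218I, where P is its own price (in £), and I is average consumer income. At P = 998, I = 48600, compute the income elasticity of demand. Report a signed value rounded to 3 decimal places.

0.077

At the given values, q = 44360 − 31.8(998) + 0.0218(48600) = 13683.08.
∂q/∂I = 0.0218.
E = (0.0218) × (48600/13683.08) = 0.07742…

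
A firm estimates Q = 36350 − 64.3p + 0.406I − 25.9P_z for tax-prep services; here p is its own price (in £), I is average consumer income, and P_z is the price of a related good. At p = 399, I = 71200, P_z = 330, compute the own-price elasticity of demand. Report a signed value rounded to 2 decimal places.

At the given values, Q = 36350 − 64.3(399) + 0.406(71200) − 25.9(330) = 31054.5.
∂Q/∂p = −64.3.
E = (-64.3) × (399/31054.5) = -0.8261…

-0.83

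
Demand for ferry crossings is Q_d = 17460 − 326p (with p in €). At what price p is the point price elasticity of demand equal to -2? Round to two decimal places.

Ed = −326p/(17460 − 326p). Set this equal to -2:
326p = 2·(17460 − 326p) ⇒ 326p(1 + 2) = 2·17460
p = 2·17460 / (326·3) = 35.7055…

35.71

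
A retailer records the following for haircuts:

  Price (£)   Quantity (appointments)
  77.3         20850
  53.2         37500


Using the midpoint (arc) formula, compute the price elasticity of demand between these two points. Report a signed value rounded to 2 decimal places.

-1.55

%ΔQ = (37500 − 20850) / [(20850 + 37500)/2] = 16650/29175 = 0.570694…
%ΔP = (53.2 − 77.3) / [(77.3 + 53.2)/2] = -24.1/65.25 = -0.369348…
Arc Ed = %ΔQ / %ΔP = (16650/29175) / (-24.1/65.25) = -1.5451…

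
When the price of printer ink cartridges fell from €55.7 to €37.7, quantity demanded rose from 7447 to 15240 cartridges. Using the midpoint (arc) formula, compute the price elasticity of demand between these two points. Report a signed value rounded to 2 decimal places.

%ΔQ = (15240 − 7447) / [(7447 + 15240)/2] = 7793/11343.5 = 0.687001…
%ΔP = (37.7 − 55.7) / [(55.7 + 37.7)/2] = -18/46.7 = -0.385438…
Arc Ed = %ΔQ / %ΔP = (7793/11343.5) / (-18/46.7) = -1.7823…

-1.78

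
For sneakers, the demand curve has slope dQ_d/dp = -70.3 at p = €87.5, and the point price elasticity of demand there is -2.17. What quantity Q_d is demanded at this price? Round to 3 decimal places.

Ed = (dQ_d/dp)·(p/Q_d) ⇒ Q_d = (dQ_d/dp)·p/Ed = (-70.3)·87.5/(-2.17) = 2834.67741…

2834.677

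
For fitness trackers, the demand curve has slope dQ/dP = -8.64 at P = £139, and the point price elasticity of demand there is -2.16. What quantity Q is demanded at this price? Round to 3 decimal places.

556.000

Ed = (dQ/dP)·(P/Q) ⇒ Q = (dQ/dP)·P/Ed = (-8.64)·139/(-2.16) = 556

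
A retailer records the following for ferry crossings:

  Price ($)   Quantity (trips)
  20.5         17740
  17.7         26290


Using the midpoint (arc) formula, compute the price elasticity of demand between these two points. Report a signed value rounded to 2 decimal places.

%ΔQ = (26290 − 17740) / [(17740 + 26290)/2] = 8550/22015 = 0.388371…
%ΔP = (17.7 − 20.5) / [(20.5 + 17.7)/2] = -2.8/19.1 = -0.146596…
Arc Ed = %ΔQ / %ΔP = (8550/22015) / (-2.8/19.1) = -2.6492…

-2.65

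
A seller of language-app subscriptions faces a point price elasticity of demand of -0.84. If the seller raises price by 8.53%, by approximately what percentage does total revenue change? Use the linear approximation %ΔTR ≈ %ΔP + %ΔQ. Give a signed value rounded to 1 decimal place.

%ΔQ ≈ Ed × %ΔP = (-0.84) × (+8.53%) = -7.1652%
%ΔTR ≈ %ΔP + %ΔQ = (+8.53%) + (-7.1652%) = +1.3648%

+1.4%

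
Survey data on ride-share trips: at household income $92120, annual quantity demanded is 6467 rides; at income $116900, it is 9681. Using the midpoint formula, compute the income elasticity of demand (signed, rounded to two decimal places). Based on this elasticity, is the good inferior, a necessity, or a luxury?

%ΔQ = (9681 − 6467)/[( 6467 + 9681)/2] = 3214/8074 = 0.398067…
%ΔIncome = (116900 − 92120)/[( 92120 + 116900)/2] = 24780/104510 = 0.237106…
E_income = (3214/8074) / (24780/104510) = 1.6788…
E_income > 1 ⇒ normal good, luxury.

1.68; luxury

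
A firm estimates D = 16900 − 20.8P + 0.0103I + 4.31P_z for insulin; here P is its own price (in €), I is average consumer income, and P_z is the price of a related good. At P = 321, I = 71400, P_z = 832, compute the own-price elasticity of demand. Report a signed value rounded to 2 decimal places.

-0.46

At the given values, D = 16900 − 20.8(321) + 0.0103(71400) + 4.31(832) = 14544.54.
∂D/∂P = −20.8.
E = (-20.8) × (321/14544.54) = -0.4590…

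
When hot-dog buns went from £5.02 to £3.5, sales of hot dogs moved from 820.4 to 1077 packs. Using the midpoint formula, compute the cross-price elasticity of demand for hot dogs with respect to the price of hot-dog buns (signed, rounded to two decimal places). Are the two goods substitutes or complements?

%ΔQ_{hot dogs} = (1077 − 820.4)/avg = 256.6/948.7 = 0.270475…
%ΔP_{hot-dog buns} = (3.5 − 5.02)/avg = -1.52/4.26 = -0.356807…
E_cross = (256.6/948.7) / (-1.52/4.26) = -0.7580…
E_cross < 0 ⇒ the goods are complements.

-0.76; complements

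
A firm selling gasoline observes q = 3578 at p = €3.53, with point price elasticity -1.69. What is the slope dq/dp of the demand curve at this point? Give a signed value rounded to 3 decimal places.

-1712.980

Ed = (dq/dp)·(p/q) ⇒ dq/dp = Ed·q/p = (-1.69)·3578/3.53 = -1712.98016…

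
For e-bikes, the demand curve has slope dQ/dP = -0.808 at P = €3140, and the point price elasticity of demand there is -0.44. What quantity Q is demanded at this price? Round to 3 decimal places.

Ed = (dQ/dP)·(P/Q) ⇒ Q = (dQ/dP)·P/Ed = (-0.808)·3140/(-0.44) = 5766.18181…

5766.182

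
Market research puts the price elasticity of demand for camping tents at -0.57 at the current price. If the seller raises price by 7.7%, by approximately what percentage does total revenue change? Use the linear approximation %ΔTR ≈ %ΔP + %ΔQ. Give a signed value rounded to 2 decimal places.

+3.31%

%ΔQ ≈ Ed × %ΔP = (-0.57) × (+7.7%) = -4.3890%
%ΔTR ≈ %ΔP + %ΔQ = (+7.7%) + (-4.3890%) = +3.3110%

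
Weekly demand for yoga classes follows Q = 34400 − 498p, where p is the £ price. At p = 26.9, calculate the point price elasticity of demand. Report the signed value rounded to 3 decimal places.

dQ/dp = −498. At p = 26.9, Q = 34400 − 498(26.9) = 21003.8.
Ed = (dQ/dp)·(p/Q) = −498 × (26.9/21003.8) = -0.63779…

-0.638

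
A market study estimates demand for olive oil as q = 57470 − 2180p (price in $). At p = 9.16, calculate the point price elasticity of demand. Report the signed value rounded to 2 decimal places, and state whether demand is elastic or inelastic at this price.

dq/dp = −2180. At p = 9.16, q = 57470 − 2180(9.16) = 37501.2.
Ed = (dq/dp)·(p/q) = −2180 × (9.16/37501.2) = -0.5324…
|Ed| = 0.53 < 1, so demand is inelastic.

-0.53; inelastic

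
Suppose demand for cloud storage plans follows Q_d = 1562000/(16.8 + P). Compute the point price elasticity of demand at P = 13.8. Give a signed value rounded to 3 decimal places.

dQ_d/dP = −1562000/(16.8 + P)² = -1668.16. At P = 13.8, Q_d = 51045.8.
Ed = (dQ_d/dP)·(P/Q_d) = (-1668.16) × (13.8/51045.8) = -0.45098…

-0.451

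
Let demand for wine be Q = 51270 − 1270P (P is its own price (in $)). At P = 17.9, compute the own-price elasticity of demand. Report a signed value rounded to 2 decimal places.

-0.80

At the given values, Q = 51270 − 1270(17.9) = 28537.
∂Q/∂P = −1270.
E = (-1270) × (17.9/28537) = -0.7966…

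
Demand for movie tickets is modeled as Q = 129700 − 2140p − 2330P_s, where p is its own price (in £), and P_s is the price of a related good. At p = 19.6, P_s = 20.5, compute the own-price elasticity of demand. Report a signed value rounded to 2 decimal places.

-1.05

At the given values, Q = 129700 − 2140(19.6) − 2330(20.5) = 39991.
∂Q/∂p = −2140.
E = (-2140) × (19.6/39991) = -1.0488…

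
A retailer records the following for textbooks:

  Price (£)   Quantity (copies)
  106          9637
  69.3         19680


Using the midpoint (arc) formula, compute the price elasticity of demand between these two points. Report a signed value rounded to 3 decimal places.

%ΔQ = (19680 − 9637) / [(9637 + 19680)/2] = 10043/14658.5 = 0.685131…
%ΔP = (69.3 − 106) / [(106 + 69.3)/2] = -36.7/87.65 = -0.418710…
Arc Ed = %ΔQ / %ΔP = (10043/14658.5) / (-36.7/87.65) = -1.63628…

-1.636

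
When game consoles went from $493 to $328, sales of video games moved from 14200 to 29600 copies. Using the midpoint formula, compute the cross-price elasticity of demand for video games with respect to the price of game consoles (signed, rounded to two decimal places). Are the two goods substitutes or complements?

-1.75; complements

%ΔQ_{video games} = (29600 − 14200)/avg = 15400/21900 = 0.703196…
%ΔP_{game consoles} = (328 − 493)/avg = -165/410.5 = -0.401948…
E_cross = (15400/21900) / (-165/410.5) = -1.7494…
E_cross < 0 ⇒ the goods are complements.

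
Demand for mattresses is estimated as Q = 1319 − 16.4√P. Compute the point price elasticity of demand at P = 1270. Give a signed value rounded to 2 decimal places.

dQ/dP = −16.4/(2√P) = -0.230098. At P = 1270, Q = 734.552.
Ed = (dQ/dP)·(P/Q) = (-0.230098) × (1270/734.552) = -0.3978…

-0.40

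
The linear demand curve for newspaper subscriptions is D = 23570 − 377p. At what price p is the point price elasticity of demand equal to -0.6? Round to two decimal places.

23.44

Ed = −377p/(23570 − 377p). Set this equal to -0.6:
377p = 0.6·(23570 − 377p) ⇒ 377p(1 + 0.6) = 0.6·23570
p = 0.6·23570 / (377·1.6) = 23.4449…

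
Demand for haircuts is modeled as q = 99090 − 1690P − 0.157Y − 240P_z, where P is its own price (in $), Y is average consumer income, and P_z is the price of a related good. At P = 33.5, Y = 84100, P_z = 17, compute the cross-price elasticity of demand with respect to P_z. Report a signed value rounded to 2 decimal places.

At the given values, q = 99090 − 1690(33.5) − 0.157(84100) − 240(17) = 25191.3.
∂q/∂P_z = -240.
E = (-240) × (17/25191.3) = -0.1619…

-0.16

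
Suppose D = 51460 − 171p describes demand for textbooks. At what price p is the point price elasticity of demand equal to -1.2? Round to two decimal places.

Ed = −171p/(51460 − 171p). Set this equal to -1.2:
171p = 1.2·(51460 − 171p) ⇒ 171p(1 + 1.2) = 1.2·51460
p = 1.2·51460 / (171·2.2) = 164.1467…

164.15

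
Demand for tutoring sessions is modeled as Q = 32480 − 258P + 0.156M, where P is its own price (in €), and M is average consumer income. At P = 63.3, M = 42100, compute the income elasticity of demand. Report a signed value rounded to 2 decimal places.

0.29

At the given values, Q = 32480 − 258(63.3) + 0.156(42100) = 22716.2.
∂Q/∂M = 0.156.
E = (0.156) × (42100/22716.2) = 0.2891…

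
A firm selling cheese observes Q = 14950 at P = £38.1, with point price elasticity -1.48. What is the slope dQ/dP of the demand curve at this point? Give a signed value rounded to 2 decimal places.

Ed = (dQ/dP)·(P/Q) ⇒ dQ/dP = Ed·Q/P = (-1.48)·14950/38.1 = -580.7349…

-580.73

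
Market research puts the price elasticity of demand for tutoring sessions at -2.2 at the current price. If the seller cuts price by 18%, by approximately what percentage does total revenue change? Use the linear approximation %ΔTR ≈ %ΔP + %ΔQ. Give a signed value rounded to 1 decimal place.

%ΔQ ≈ Ed × %ΔP = (-2.2) × (-18%) = +39.6000%
%ΔTR ≈ %ΔP + %ΔQ = (-18%) + (+39.6000%) = +21.6000%

+21.6%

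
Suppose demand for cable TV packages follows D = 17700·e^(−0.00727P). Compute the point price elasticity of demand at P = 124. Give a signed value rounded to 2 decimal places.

dD/dP = −0.00727·D = -52.2396. At P = 124, D = 7185.64.
Ed = (dD/dP)·(P/D) = (-52.2396) × (124/7185.64) = -0.9014…

-0.90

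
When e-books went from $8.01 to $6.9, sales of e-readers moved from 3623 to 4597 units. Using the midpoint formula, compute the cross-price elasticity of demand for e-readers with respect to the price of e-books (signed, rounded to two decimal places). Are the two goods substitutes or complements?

%ΔQ_{e-readers} = (4597 − 3623)/avg = 974/4110 = 0.236982…
%ΔP_{e-books} = (6.9 − 8.01)/avg = -1.11/7.455 = -0.148893…
E_cross = (974/4110) / (-1.11/7.455) = -1.5916…
E_cross < 0 ⇒ the goods are complements.

-1.59; complements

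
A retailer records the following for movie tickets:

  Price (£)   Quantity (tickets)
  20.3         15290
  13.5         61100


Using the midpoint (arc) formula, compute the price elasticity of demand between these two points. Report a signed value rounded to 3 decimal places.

%ΔQ = (61100 − 15290) / [(15290 + 61100)/2] = 45810/38195 = 1.199371…
%ΔP = (13.5 − 20.3) / [(20.3 + 13.5)/2] = -6.8/16.9 = -0.402366…
Arc Ed = %ΔQ / %ΔP = (45810/38195) / (-6.8/16.9) = -2.98079…

-2.981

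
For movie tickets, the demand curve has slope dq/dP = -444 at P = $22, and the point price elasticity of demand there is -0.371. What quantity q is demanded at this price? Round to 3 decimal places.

26328.841

Ed = (dq/dP)·(P/q) ⇒ q = (dq/dP)·P/Ed = (-444)·22/(-0.371) = 26328.84097…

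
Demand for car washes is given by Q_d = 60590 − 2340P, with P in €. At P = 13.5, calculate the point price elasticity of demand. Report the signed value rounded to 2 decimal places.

dQ_d/dP = −2340. At P = 13.5, Q_d = 60590 − 2340(13.5) = 29000.
Ed = (dQ_d/dP)·(P/Q_d) = −2340 × (13.5/29000) = -1.0893…

-1.09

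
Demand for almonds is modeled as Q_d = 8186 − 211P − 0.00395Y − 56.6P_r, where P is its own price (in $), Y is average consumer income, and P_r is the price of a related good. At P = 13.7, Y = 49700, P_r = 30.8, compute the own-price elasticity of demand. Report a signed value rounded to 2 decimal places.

-0.86

At the given values, Q_d = 8186 − 211(13.7) − 0.00395(49700) − 56.6(30.8) = 3355.705.
∂Q_d/∂P = −211.
E = (-211) × (13.7/3355.705) = -0.8614…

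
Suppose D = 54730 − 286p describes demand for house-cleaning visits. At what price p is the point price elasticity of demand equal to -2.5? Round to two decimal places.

Ed = −286p/(54730 − 286p). Set this equal to -2.5:
286p = 2.5·(54730 − 286p) ⇒ 286p(1 + 2.5) = 2.5·54730
p = 2.5·54730 / (286·3.5) = 136.6883…

136.69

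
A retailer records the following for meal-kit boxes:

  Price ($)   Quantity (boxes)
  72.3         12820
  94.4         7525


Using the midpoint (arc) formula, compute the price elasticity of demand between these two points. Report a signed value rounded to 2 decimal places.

%ΔQ = (7525 − 12820) / [(12820 + 7525)/2] = -5295/10172.5 = -0.520521…
%ΔP = (94.4 − 72.3) / [(72.3 + 94.4)/2] = 22.1/83.35 = 0.265146…
Arc Ed = %ΔQ / %ΔP = (-5295/10172.5) / (22.1/83.35) = -1.9631…

-1.96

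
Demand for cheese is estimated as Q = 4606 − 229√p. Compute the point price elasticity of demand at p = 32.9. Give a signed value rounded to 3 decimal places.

dQ/dp = −229/(2√p) = -19.9622. At p = 32.9, Q = 3292.49.
Ed = (dQ/dp)·(p/Q) = (-19.9622) × (32.9/3292.49) = -0.19947…

-0.199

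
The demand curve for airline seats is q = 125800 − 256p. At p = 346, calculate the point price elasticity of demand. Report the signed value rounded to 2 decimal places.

dq/dp = −256. At p = 346, q = 125800 − 256(346) = 37224.
Ed = (dq/dp)·(p/q) = −256 × (346/37224) = -2.3795…

-2.38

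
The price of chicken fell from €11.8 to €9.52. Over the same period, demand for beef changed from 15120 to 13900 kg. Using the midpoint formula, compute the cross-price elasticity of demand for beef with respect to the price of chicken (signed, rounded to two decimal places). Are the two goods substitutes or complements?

0.39; substitutes

%ΔQ_{beef} = (13900 − 15120)/avg = -1220/14510 = -0.084079…
%ΔP_{chicken} = (9.52 − 11.8)/avg = -2.28/10.66 = -0.213883…
E_cross = (-1220/14510) / (-2.28/10.66) = 0.3931…
E_cross > 0 ⇒ the goods are substitutes.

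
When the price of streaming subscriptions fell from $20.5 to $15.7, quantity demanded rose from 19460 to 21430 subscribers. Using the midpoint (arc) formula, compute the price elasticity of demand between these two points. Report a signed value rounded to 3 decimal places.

-0.363

%ΔQ = (21430 − 19460) / [(19460 + 21430)/2] = 1970/20445 = 0.096356…
%ΔP = (15.7 − 20.5) / [(20.5 + 15.7)/2] = -4.8/18.1 = -0.265193…
Arc Ed = %ΔQ / %ΔP = (1970/20445) / (-4.8/18.1) = -0.36334…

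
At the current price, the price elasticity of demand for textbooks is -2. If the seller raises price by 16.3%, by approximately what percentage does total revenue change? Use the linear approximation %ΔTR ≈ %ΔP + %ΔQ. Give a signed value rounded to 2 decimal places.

-16.30%

%ΔQ ≈ Ed × %ΔP = (-2) × (+16.3%) = -32.6000%
%ΔTR ≈ %ΔP + %ΔQ = (+16.3%) + (-32.6000%) = -16.3000%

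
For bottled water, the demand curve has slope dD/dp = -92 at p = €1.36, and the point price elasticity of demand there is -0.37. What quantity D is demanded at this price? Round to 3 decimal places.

Ed = (dD/dp)·(p/D) ⇒ D = (dD/dp)·p/Ed = (-92)·1.36/(-0.37) = 338.16216…

338.162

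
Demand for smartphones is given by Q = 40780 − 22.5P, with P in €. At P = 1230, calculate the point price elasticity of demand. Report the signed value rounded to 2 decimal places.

-2.11

dQ/dP = −22.5. At P = 1230, Q = 40780 − 22.5(1230) = 13105.
Ed = (dQ/dP)·(P/Q) = −22.5 × (1230/13105) = -2.1117…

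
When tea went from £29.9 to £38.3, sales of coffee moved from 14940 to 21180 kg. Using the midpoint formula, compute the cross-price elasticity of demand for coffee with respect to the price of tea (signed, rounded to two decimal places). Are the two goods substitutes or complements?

1.40; substitutes

%ΔQ_{coffee} = (21180 − 14940)/avg = 6240/18060 = 0.345514…
%ΔP_{tea} = (38.3 − 29.9)/avg = 8.4/34.1 = 0.246334…
E_cross = (6240/18060) / (8.4/34.1) = 1.4026…
E_cross > 0 ⇒ the goods are substitutes.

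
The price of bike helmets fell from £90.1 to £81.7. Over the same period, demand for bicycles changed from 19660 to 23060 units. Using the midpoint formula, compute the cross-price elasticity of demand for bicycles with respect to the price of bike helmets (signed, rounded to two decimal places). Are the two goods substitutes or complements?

%ΔQ_{bicycles} = (23060 − 19660)/avg = 3400/21360 = 0.159176…
%ΔP_{bike helmets} = (81.7 − 90.1)/avg = -8.4/85.9 = -0.097788…
E_cross = (3400/21360) / (-8.4/85.9) = -1.6277…
E_cross < 0 ⇒ the goods are complements.

-1.63; complements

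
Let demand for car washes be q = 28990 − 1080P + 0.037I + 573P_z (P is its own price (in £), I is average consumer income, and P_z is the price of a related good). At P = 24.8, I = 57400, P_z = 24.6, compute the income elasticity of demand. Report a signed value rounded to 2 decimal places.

At the given values, q = 28990 − 1080(24.8) + 0.037(57400) + 573(24.6) = 18425.6.
∂q/∂I = 0.037.
E = (0.037) × (57400/18425.6) = 0.1152…

0.12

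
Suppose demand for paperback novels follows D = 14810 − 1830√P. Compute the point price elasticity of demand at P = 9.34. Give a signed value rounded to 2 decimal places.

-0.30

dD/dP = −1830/(2√P) = -299.397. At P = 9.34, D = 9217.26.
Ed = (dD/dP)·(P/D) = (-299.397) × (9.34/9217.26) = -0.3033…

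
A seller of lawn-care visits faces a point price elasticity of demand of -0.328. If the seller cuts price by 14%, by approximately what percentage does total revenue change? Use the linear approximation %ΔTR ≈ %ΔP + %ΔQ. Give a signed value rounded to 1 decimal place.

%ΔQ ≈ Ed × %ΔP = (-0.328) × (-14%) = +4.5920%
%ΔTR ≈ %ΔP + %ΔQ = (-14%) + (+4.5920%) = -9.4080%

-9.4%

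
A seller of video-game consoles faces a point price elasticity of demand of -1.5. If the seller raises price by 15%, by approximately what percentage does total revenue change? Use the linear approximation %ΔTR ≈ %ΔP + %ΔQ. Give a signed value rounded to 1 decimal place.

%ΔQ ≈ Ed × %ΔP = (-1.5) × (+15%) = -22.5000%
%ΔTR ≈ %ΔP + %ΔQ = (+15%) + (-22.5000%) = -7.5000%

-7.5%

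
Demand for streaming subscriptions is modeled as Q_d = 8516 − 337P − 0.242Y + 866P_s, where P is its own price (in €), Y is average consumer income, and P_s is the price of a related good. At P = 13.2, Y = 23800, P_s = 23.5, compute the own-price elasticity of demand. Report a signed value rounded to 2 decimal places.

At the given values, Q_d = 8516 − 337(13.2) − 0.242(23800) + 866(23.5) = 18659.
∂Q_d/∂P = −337.
E = (-337) × (13.2/18659) = -0.2384…

-0.24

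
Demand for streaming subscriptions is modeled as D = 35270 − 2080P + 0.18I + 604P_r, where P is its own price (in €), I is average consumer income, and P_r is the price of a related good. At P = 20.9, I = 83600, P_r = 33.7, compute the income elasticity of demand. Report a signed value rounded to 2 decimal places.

0.55

At the given values, D = 35270 − 2080(20.9) + 0.18(83600) + 604(33.7) = 27200.8.
∂D/∂I = 0.18.
E = (0.18) × (83600/27200.8) = 0.5532…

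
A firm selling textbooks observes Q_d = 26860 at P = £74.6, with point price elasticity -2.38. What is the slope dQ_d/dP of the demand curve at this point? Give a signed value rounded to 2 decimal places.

Ed = (dQ_d/dP)·(P/Q_d) ⇒ dQ_d/dP = Ed·Q_d/P = (-2.38)·26860/74.6 = -856.9276…

-856.93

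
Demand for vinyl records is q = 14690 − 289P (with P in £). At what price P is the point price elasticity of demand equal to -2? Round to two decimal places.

33.89

Ed = −289P/(14690 − 289P). Set this equal to -2:
289P = 2·(14690 − 289P) ⇒ 289P(1 + 2) = 2·14690
P = 2·14690 / (289·3) = 33.8869…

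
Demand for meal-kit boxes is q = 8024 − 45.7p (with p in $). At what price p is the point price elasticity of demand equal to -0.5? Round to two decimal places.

Ed = −45.7p/(8024 − 45.7p). Set this equal to -0.5:
45.7p = 0.5·(8024 − 45.7p) ⇒ 45.7p(1 + 0.5) = 0.5·8024
p = 0.5·8024 / (45.7·1.5) = 58.5266…

58.53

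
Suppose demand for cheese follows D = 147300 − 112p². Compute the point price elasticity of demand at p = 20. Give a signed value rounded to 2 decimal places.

dD/dp = −2·112·p = -4480. At p = 20, D = 102500.
Ed = (dD/dp)·(p/D) = (-4480) × (20/102500) = -0.8741…

-0.87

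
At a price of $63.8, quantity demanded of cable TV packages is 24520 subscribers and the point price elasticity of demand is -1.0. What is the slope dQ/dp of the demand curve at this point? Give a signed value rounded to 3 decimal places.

Ed = (dQ/dp)·(p/Q) ⇒ dQ/dp = Ed·Q/p = (-1.0)·24520/63.8 = -384.32601…

-384.326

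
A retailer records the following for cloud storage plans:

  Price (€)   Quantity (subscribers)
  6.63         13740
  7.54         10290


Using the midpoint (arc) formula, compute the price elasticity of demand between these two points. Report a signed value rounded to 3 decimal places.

%ΔQ = (10290 − 13740) / [(13740 + 10290)/2] = -3450/12015 = -0.287141…
%ΔP = (7.54 − 6.63) / [(6.63 + 7.54)/2] = 0.91/7.085 = 0.128440…
Arc Ed = %ΔQ / %ΔP = (-3450/12015) / (0.91/7.085) = -2.23559…

-2.236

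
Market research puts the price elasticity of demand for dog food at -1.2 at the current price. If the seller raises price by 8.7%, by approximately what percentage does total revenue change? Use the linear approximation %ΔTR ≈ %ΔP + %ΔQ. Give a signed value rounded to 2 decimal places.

-1.74%

%ΔQ ≈ Ed × %ΔP = (-1.2) × (+8.7%) = -10.4400%
%ΔTR ≈ %ΔP + %ΔQ = (+8.7%) + (-10.4400%) = -1.7400%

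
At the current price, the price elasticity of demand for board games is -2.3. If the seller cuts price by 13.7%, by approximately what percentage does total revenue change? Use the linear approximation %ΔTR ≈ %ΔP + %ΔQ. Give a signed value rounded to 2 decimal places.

%ΔQ ≈ Ed × %ΔP = (-2.3) × (-13.7%) = +31.5100%
%ΔTR ≈ %ΔP + %ΔQ = (-13.7%) + (+31.5100%) = +17.8100%

+17.81%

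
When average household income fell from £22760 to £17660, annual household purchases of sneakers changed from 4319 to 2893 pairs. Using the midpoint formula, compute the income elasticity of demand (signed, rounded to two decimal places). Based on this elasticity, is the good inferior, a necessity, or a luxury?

%ΔQ = (2893 − 4319)/[( 4319 + 2893)/2] = -1426/3606 = -0.395452…
%ΔIncome = (17660 − 22760)/[( 22760 + 17660)/2] = -5100/20210 = -0.252350…
E_income = (-1426/3606) / (-5100/20210) = 1.5670…
E_income > 1 ⇒ normal good, luxury.

1.57; luxury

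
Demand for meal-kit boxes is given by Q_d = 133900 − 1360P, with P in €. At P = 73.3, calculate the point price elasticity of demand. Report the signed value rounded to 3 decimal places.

-2.914

dQ_d/dP = −1360. At P = 73.3, Q_d = 133900 − 1360(73.3) = 34212.
Ed = (dQ_d/dP)·(P/Q_d) = −1360 × (73.3/34212) = -2.91383…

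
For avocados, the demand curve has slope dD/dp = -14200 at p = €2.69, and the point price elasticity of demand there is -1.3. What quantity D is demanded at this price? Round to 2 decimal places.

29383.08

Ed = (dD/dp)·(p/D) ⇒ D = (dD/dp)·p/Ed = (-14200)·2.69/(-1.3) = 29383.0769…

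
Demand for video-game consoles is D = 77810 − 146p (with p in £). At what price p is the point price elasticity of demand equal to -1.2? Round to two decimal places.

290.70

Ed = −146p/(77810 − 146p). Set this equal to -1.2:
146p = 1.2·(77810 − 146p) ⇒ 146p(1 + 1.2) = 1.2·77810
p = 1.2·77810 / (146·2.2) = 290.6973…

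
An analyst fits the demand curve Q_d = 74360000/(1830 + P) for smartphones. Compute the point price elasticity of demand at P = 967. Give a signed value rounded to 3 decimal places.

dQ_d/dP = −74360000/(1830 + P)² = -9.50505. At P = 967, Q_d = 26585.6.
Ed = (dQ_d/dP)·(P/Q_d) = (-9.50505) × (967/26585.6) = -0.34572…

-0.346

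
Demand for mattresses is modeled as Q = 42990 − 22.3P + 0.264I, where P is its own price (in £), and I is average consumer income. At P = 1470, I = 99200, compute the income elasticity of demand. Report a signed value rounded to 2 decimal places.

At the given values, Q = 42990 − 22.3(1470) + 0.264(99200) = 36397.8.
∂Q/∂I = 0.264.
E = (0.264) × (99200/36397.8) = 0.7195…

0.72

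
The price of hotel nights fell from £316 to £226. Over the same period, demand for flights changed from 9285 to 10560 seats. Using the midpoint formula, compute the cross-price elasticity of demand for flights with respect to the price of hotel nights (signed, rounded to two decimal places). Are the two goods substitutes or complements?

-0.39; complements

%ΔQ_{flights} = (10560 − 9285)/avg = 1275/9922.5 = 0.128495…
%ΔP_{hotel nights} = (226 − 316)/avg = -90/271 = -0.332103…
E_cross = (1275/9922.5) / (-90/271) = -0.3869…
E_cross < 0 ⇒ the goods are complements.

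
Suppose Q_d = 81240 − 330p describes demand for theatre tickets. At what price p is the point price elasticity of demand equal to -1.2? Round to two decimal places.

Ed = −330p/(81240 − 330p). Set this equal to -1.2:
330p = 1.2·(81240 − 330p) ⇒ 330p(1 + 1.2) = 1.2·81240
p = 1.2·81240 / (330·2.2) = 134.2809…

134.28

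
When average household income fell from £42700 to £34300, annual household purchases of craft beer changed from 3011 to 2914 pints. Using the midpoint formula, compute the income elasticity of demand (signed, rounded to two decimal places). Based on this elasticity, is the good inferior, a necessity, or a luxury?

0.15; necessity

%ΔQ = (2914 − 3011)/[( 3011 + 2914)/2] = -97/2962.5 = -0.032742…
%ΔIncome = (34300 − 42700)/[( 42700 + 34300)/2] = -8400/38500 = -0.218181…
E_income = (-97/2962.5) / (-8400/38500) = 0.1500…
0 < E_income < 1 ⇒ normal good, necessity.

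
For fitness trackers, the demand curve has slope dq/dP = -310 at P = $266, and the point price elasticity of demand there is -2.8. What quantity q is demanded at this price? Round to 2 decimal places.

29450.00

Ed = (dq/dP)·(P/q) ⇒ q = (dq/dP)·P/Ed = (-310)·266/(-2.8) = 29450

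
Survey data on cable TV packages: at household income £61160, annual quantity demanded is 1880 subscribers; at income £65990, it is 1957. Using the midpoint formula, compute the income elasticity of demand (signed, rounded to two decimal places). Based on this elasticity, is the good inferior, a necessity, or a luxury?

%ΔQ = (1957 − 1880)/[( 1880 + 1957)/2] = 77/1918.5 = 0.040135…
%ΔIncome = (65990 − 61160)/[( 61160 + 65990)/2] = 4830/63575 = 0.075973…
E_income = (77/1918.5) / (4830/63575) = 0.5282…
0 < E_income < 1 ⇒ normal good, necessity.

0.53; necessity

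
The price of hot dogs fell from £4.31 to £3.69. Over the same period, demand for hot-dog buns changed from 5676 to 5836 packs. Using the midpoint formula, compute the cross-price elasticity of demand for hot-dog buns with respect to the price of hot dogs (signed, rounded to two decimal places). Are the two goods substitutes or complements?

-0.18; complements

%ΔQ_{hot-dog buns} = (5836 − 5676)/avg = 160/5756 = 0.027797…
%ΔP_{hot dogs} = (3.69 − 4.31)/avg = -0.62/4 = -0.155
E_cross = (160/5756) / (-0.62/4) = -0.1793…
E_cross < 0 ⇒ the goods are complements.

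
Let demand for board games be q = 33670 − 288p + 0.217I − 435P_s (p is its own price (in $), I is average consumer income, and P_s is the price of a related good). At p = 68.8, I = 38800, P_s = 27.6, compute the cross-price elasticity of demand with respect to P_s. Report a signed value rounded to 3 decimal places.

At the given values, q = 33670 − 288(68.8) + 0.217(38800) − 435(27.6) = 10269.2.
∂q/∂P_s = -435.
E = (-435) × (27.6/10269.2) = -1.16912…

-1.169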